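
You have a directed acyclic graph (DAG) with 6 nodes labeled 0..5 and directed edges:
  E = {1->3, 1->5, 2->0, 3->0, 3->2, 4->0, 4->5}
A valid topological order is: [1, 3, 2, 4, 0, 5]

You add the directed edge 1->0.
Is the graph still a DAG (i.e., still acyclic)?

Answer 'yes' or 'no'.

Answer: yes

Derivation:
Given toposort: [1, 3, 2, 4, 0, 5]
Position of 1: index 0; position of 0: index 4
New edge 1->0: forward
Forward edge: respects the existing order. Still a DAG, same toposort still valid.
Still a DAG? yes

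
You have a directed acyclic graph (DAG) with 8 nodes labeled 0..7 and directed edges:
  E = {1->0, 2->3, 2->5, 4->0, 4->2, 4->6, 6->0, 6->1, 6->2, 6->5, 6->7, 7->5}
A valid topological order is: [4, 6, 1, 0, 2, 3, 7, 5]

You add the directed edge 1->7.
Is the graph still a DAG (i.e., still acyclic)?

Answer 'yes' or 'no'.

Answer: yes

Derivation:
Given toposort: [4, 6, 1, 0, 2, 3, 7, 5]
Position of 1: index 2; position of 7: index 6
New edge 1->7: forward
Forward edge: respects the existing order. Still a DAG, same toposort still valid.
Still a DAG? yes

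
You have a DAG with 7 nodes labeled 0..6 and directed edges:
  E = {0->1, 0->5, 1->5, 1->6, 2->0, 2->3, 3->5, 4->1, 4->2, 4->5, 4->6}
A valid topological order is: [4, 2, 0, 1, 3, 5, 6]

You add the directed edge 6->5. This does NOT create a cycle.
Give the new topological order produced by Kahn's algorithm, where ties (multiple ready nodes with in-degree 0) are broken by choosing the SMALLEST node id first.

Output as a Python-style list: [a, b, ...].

Answer: [4, 2, 0, 1, 3, 6, 5]

Derivation:
Old toposort: [4, 2, 0, 1, 3, 5, 6]
Added edge: 6->5
Position of 6 (6) > position of 5 (5). Must reorder: 6 must now come before 5.
Run Kahn's algorithm (break ties by smallest node id):
  initial in-degrees: [1, 2, 1, 1, 0, 5, 2]
  ready (indeg=0): [4]
  pop 4: indeg[1]->1; indeg[2]->0; indeg[5]->4; indeg[6]->1 | ready=[2] | order so far=[4]
  pop 2: indeg[0]->0; indeg[3]->0 | ready=[0, 3] | order so far=[4, 2]
  pop 0: indeg[1]->0; indeg[5]->3 | ready=[1, 3] | order so far=[4, 2, 0]
  pop 1: indeg[5]->2; indeg[6]->0 | ready=[3, 6] | order so far=[4, 2, 0, 1]
  pop 3: indeg[5]->1 | ready=[6] | order so far=[4, 2, 0, 1, 3]
  pop 6: indeg[5]->0 | ready=[5] | order so far=[4, 2, 0, 1, 3, 6]
  pop 5: no out-edges | ready=[] | order so far=[4, 2, 0, 1, 3, 6, 5]
  Result: [4, 2, 0, 1, 3, 6, 5]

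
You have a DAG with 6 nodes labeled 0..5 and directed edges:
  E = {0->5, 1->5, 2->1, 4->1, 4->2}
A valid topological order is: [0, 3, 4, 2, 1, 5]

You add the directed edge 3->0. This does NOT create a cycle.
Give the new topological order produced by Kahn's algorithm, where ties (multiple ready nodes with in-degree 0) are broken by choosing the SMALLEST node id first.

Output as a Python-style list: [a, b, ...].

Old toposort: [0, 3, 4, 2, 1, 5]
Added edge: 3->0
Position of 3 (1) > position of 0 (0). Must reorder: 3 must now come before 0.
Run Kahn's algorithm (break ties by smallest node id):
  initial in-degrees: [1, 2, 1, 0, 0, 2]
  ready (indeg=0): [3, 4]
  pop 3: indeg[0]->0 | ready=[0, 4] | order so far=[3]
  pop 0: indeg[5]->1 | ready=[4] | order so far=[3, 0]
  pop 4: indeg[1]->1; indeg[2]->0 | ready=[2] | order so far=[3, 0, 4]
  pop 2: indeg[1]->0 | ready=[1] | order so far=[3, 0, 4, 2]
  pop 1: indeg[5]->0 | ready=[5] | order so far=[3, 0, 4, 2, 1]
  pop 5: no out-edges | ready=[] | order so far=[3, 0, 4, 2, 1, 5]
  Result: [3, 0, 4, 2, 1, 5]

Answer: [3, 0, 4, 2, 1, 5]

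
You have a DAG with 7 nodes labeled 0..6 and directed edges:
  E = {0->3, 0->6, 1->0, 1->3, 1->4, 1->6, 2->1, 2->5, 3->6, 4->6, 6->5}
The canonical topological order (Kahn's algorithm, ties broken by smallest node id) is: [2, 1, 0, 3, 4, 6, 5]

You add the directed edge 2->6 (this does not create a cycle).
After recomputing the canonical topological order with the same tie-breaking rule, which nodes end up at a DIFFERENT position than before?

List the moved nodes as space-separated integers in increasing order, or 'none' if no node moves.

Answer: none

Derivation:
Old toposort: [2, 1, 0, 3, 4, 6, 5]
Added edge 2->6
Recompute Kahn (smallest-id tiebreak):
  initial in-degrees: [1, 1, 0, 2, 1, 2, 5]
  ready (indeg=0): [2]
  pop 2: indeg[1]->0; indeg[5]->1; indeg[6]->4 | ready=[1] | order so far=[2]
  pop 1: indeg[0]->0; indeg[3]->1; indeg[4]->0; indeg[6]->3 | ready=[0, 4] | order so far=[2, 1]
  pop 0: indeg[3]->0; indeg[6]->2 | ready=[3, 4] | order so far=[2, 1, 0]
  pop 3: indeg[6]->1 | ready=[4] | order so far=[2, 1, 0, 3]
  pop 4: indeg[6]->0 | ready=[6] | order so far=[2, 1, 0, 3, 4]
  pop 6: indeg[5]->0 | ready=[5] | order so far=[2, 1, 0, 3, 4, 6]
  pop 5: no out-edges | ready=[] | order so far=[2, 1, 0, 3, 4, 6, 5]
New canonical toposort: [2, 1, 0, 3, 4, 6, 5]
Compare positions:
  Node 0: index 2 -> 2 (same)
  Node 1: index 1 -> 1 (same)
  Node 2: index 0 -> 0 (same)
  Node 3: index 3 -> 3 (same)
  Node 4: index 4 -> 4 (same)
  Node 5: index 6 -> 6 (same)
  Node 6: index 5 -> 5 (same)
Nodes that changed position: none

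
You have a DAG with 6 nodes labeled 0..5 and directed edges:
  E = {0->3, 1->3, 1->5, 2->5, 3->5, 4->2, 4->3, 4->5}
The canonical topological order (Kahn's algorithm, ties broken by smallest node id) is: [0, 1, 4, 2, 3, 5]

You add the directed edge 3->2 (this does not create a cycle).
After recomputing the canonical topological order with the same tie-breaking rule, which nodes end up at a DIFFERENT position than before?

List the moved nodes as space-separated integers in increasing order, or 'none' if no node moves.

Old toposort: [0, 1, 4, 2, 3, 5]
Added edge 3->2
Recompute Kahn (smallest-id tiebreak):
  initial in-degrees: [0, 0, 2, 3, 0, 4]
  ready (indeg=0): [0, 1, 4]
  pop 0: indeg[3]->2 | ready=[1, 4] | order so far=[0]
  pop 1: indeg[3]->1; indeg[5]->3 | ready=[4] | order so far=[0, 1]
  pop 4: indeg[2]->1; indeg[3]->0; indeg[5]->2 | ready=[3] | order so far=[0, 1, 4]
  pop 3: indeg[2]->0; indeg[5]->1 | ready=[2] | order so far=[0, 1, 4, 3]
  pop 2: indeg[5]->0 | ready=[5] | order so far=[0, 1, 4, 3, 2]
  pop 5: no out-edges | ready=[] | order so far=[0, 1, 4, 3, 2, 5]
New canonical toposort: [0, 1, 4, 3, 2, 5]
Compare positions:
  Node 0: index 0 -> 0 (same)
  Node 1: index 1 -> 1 (same)
  Node 2: index 3 -> 4 (moved)
  Node 3: index 4 -> 3 (moved)
  Node 4: index 2 -> 2 (same)
  Node 5: index 5 -> 5 (same)
Nodes that changed position: 2 3

Answer: 2 3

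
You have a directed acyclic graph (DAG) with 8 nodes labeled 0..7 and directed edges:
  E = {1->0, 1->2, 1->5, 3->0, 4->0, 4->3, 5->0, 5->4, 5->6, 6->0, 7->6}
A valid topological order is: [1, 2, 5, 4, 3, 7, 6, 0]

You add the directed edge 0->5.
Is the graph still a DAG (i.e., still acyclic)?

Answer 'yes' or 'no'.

Given toposort: [1, 2, 5, 4, 3, 7, 6, 0]
Position of 0: index 7; position of 5: index 2
New edge 0->5: backward (u after v in old order)
Backward edge: old toposort is now invalid. Check if this creates a cycle.
Does 5 already reach 0? Reachable from 5: [0, 3, 4, 5, 6]. YES -> cycle!
Still a DAG? no

Answer: no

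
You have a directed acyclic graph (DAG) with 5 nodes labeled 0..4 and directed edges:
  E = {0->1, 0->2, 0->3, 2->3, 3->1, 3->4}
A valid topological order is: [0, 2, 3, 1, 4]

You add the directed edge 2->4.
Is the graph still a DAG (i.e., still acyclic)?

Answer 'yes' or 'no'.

Given toposort: [0, 2, 3, 1, 4]
Position of 2: index 1; position of 4: index 4
New edge 2->4: forward
Forward edge: respects the existing order. Still a DAG, same toposort still valid.
Still a DAG? yes

Answer: yes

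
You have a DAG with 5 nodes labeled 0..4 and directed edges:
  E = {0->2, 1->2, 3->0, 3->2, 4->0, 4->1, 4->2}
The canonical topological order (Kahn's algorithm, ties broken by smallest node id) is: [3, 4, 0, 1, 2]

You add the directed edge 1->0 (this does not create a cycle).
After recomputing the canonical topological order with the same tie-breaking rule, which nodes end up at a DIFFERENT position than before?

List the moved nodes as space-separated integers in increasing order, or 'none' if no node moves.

Answer: 0 1

Derivation:
Old toposort: [3, 4, 0, 1, 2]
Added edge 1->0
Recompute Kahn (smallest-id tiebreak):
  initial in-degrees: [3, 1, 4, 0, 0]
  ready (indeg=0): [3, 4]
  pop 3: indeg[0]->2; indeg[2]->3 | ready=[4] | order so far=[3]
  pop 4: indeg[0]->1; indeg[1]->0; indeg[2]->2 | ready=[1] | order so far=[3, 4]
  pop 1: indeg[0]->0; indeg[2]->1 | ready=[0] | order so far=[3, 4, 1]
  pop 0: indeg[2]->0 | ready=[2] | order so far=[3, 4, 1, 0]
  pop 2: no out-edges | ready=[] | order so far=[3, 4, 1, 0, 2]
New canonical toposort: [3, 4, 1, 0, 2]
Compare positions:
  Node 0: index 2 -> 3 (moved)
  Node 1: index 3 -> 2 (moved)
  Node 2: index 4 -> 4 (same)
  Node 3: index 0 -> 0 (same)
  Node 4: index 1 -> 1 (same)
Nodes that changed position: 0 1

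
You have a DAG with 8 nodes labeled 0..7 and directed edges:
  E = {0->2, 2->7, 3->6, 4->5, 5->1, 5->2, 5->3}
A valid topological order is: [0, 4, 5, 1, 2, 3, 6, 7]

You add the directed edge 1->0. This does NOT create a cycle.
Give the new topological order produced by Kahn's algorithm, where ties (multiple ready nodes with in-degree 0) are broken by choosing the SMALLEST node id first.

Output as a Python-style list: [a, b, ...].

Old toposort: [0, 4, 5, 1, 2, 3, 6, 7]
Added edge: 1->0
Position of 1 (3) > position of 0 (0). Must reorder: 1 must now come before 0.
Run Kahn's algorithm (break ties by smallest node id):
  initial in-degrees: [1, 1, 2, 1, 0, 1, 1, 1]
  ready (indeg=0): [4]
  pop 4: indeg[5]->0 | ready=[5] | order so far=[4]
  pop 5: indeg[1]->0; indeg[2]->1; indeg[3]->0 | ready=[1, 3] | order so far=[4, 5]
  pop 1: indeg[0]->0 | ready=[0, 3] | order so far=[4, 5, 1]
  pop 0: indeg[2]->0 | ready=[2, 3] | order so far=[4, 5, 1, 0]
  pop 2: indeg[7]->0 | ready=[3, 7] | order so far=[4, 5, 1, 0, 2]
  pop 3: indeg[6]->0 | ready=[6, 7] | order so far=[4, 5, 1, 0, 2, 3]
  pop 6: no out-edges | ready=[7] | order so far=[4, 5, 1, 0, 2, 3, 6]
  pop 7: no out-edges | ready=[] | order so far=[4, 5, 1, 0, 2, 3, 6, 7]
  Result: [4, 5, 1, 0, 2, 3, 6, 7]

Answer: [4, 5, 1, 0, 2, 3, 6, 7]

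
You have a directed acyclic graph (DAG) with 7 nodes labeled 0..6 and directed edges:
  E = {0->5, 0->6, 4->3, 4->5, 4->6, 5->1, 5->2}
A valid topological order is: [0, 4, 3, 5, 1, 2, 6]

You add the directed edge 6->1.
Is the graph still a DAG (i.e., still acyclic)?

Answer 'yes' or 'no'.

Given toposort: [0, 4, 3, 5, 1, 2, 6]
Position of 6: index 6; position of 1: index 4
New edge 6->1: backward (u after v in old order)
Backward edge: old toposort is now invalid. Check if this creates a cycle.
Does 1 already reach 6? Reachable from 1: [1]. NO -> still a DAG (reorder needed).
Still a DAG? yes

Answer: yes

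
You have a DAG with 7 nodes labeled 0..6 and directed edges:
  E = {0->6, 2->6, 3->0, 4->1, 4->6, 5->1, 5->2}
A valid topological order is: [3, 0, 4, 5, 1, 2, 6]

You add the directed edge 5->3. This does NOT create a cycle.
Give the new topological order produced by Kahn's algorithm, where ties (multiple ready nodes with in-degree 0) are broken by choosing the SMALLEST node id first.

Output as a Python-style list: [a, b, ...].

Answer: [4, 5, 1, 2, 3, 0, 6]

Derivation:
Old toposort: [3, 0, 4, 5, 1, 2, 6]
Added edge: 5->3
Position of 5 (3) > position of 3 (0). Must reorder: 5 must now come before 3.
Run Kahn's algorithm (break ties by smallest node id):
  initial in-degrees: [1, 2, 1, 1, 0, 0, 3]
  ready (indeg=0): [4, 5]
  pop 4: indeg[1]->1; indeg[6]->2 | ready=[5] | order so far=[4]
  pop 5: indeg[1]->0; indeg[2]->0; indeg[3]->0 | ready=[1, 2, 3] | order so far=[4, 5]
  pop 1: no out-edges | ready=[2, 3] | order so far=[4, 5, 1]
  pop 2: indeg[6]->1 | ready=[3] | order so far=[4, 5, 1, 2]
  pop 3: indeg[0]->0 | ready=[0] | order so far=[4, 5, 1, 2, 3]
  pop 0: indeg[6]->0 | ready=[6] | order so far=[4, 5, 1, 2, 3, 0]
  pop 6: no out-edges | ready=[] | order so far=[4, 5, 1, 2, 3, 0, 6]
  Result: [4, 5, 1, 2, 3, 0, 6]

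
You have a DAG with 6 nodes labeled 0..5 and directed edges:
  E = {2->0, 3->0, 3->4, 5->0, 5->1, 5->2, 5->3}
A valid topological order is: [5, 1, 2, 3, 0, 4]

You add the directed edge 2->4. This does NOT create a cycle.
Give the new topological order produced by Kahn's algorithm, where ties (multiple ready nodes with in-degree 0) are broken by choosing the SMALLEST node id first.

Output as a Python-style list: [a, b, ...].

Answer: [5, 1, 2, 3, 0, 4]

Derivation:
Old toposort: [5, 1, 2, 3, 0, 4]
Added edge: 2->4
Position of 2 (2) < position of 4 (5). Old order still valid.
Run Kahn's algorithm (break ties by smallest node id):
  initial in-degrees: [3, 1, 1, 1, 2, 0]
  ready (indeg=0): [5]
  pop 5: indeg[0]->2; indeg[1]->0; indeg[2]->0; indeg[3]->0 | ready=[1, 2, 3] | order so far=[5]
  pop 1: no out-edges | ready=[2, 3] | order so far=[5, 1]
  pop 2: indeg[0]->1; indeg[4]->1 | ready=[3] | order so far=[5, 1, 2]
  pop 3: indeg[0]->0; indeg[4]->0 | ready=[0, 4] | order so far=[5, 1, 2, 3]
  pop 0: no out-edges | ready=[4] | order so far=[5, 1, 2, 3, 0]
  pop 4: no out-edges | ready=[] | order so far=[5, 1, 2, 3, 0, 4]
  Result: [5, 1, 2, 3, 0, 4]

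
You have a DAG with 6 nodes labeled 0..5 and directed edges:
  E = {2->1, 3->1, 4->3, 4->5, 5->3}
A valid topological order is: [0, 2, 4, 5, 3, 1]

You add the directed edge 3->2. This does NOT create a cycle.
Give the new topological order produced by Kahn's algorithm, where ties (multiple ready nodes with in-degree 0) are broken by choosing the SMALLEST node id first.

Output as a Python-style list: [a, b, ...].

Old toposort: [0, 2, 4, 5, 3, 1]
Added edge: 3->2
Position of 3 (4) > position of 2 (1). Must reorder: 3 must now come before 2.
Run Kahn's algorithm (break ties by smallest node id):
  initial in-degrees: [0, 2, 1, 2, 0, 1]
  ready (indeg=0): [0, 4]
  pop 0: no out-edges | ready=[4] | order so far=[0]
  pop 4: indeg[3]->1; indeg[5]->0 | ready=[5] | order so far=[0, 4]
  pop 5: indeg[3]->0 | ready=[3] | order so far=[0, 4, 5]
  pop 3: indeg[1]->1; indeg[2]->0 | ready=[2] | order so far=[0, 4, 5, 3]
  pop 2: indeg[1]->0 | ready=[1] | order so far=[0, 4, 5, 3, 2]
  pop 1: no out-edges | ready=[] | order so far=[0, 4, 5, 3, 2, 1]
  Result: [0, 4, 5, 3, 2, 1]

Answer: [0, 4, 5, 3, 2, 1]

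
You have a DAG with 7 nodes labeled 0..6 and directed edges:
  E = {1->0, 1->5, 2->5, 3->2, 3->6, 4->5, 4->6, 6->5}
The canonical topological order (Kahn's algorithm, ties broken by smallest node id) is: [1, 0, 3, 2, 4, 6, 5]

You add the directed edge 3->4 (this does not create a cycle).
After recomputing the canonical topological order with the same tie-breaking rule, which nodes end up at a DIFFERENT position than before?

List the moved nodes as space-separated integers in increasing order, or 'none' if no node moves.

Old toposort: [1, 0, 3, 2, 4, 6, 5]
Added edge 3->4
Recompute Kahn (smallest-id tiebreak):
  initial in-degrees: [1, 0, 1, 0, 1, 4, 2]
  ready (indeg=0): [1, 3]
  pop 1: indeg[0]->0; indeg[5]->3 | ready=[0, 3] | order so far=[1]
  pop 0: no out-edges | ready=[3] | order so far=[1, 0]
  pop 3: indeg[2]->0; indeg[4]->0; indeg[6]->1 | ready=[2, 4] | order so far=[1, 0, 3]
  pop 2: indeg[5]->2 | ready=[4] | order so far=[1, 0, 3, 2]
  pop 4: indeg[5]->1; indeg[6]->0 | ready=[6] | order so far=[1, 0, 3, 2, 4]
  pop 6: indeg[5]->0 | ready=[5] | order so far=[1, 0, 3, 2, 4, 6]
  pop 5: no out-edges | ready=[] | order so far=[1, 0, 3, 2, 4, 6, 5]
New canonical toposort: [1, 0, 3, 2, 4, 6, 5]
Compare positions:
  Node 0: index 1 -> 1 (same)
  Node 1: index 0 -> 0 (same)
  Node 2: index 3 -> 3 (same)
  Node 3: index 2 -> 2 (same)
  Node 4: index 4 -> 4 (same)
  Node 5: index 6 -> 6 (same)
  Node 6: index 5 -> 5 (same)
Nodes that changed position: none

Answer: none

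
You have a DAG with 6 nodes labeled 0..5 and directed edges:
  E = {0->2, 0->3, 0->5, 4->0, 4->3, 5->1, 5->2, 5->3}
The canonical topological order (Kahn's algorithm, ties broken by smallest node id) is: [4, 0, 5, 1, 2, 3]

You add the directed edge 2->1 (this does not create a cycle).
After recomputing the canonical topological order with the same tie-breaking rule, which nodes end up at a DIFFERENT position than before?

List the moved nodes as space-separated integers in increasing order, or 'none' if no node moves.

Old toposort: [4, 0, 5, 1, 2, 3]
Added edge 2->1
Recompute Kahn (smallest-id tiebreak):
  initial in-degrees: [1, 2, 2, 3, 0, 1]
  ready (indeg=0): [4]
  pop 4: indeg[0]->0; indeg[3]->2 | ready=[0] | order so far=[4]
  pop 0: indeg[2]->1; indeg[3]->1; indeg[5]->0 | ready=[5] | order so far=[4, 0]
  pop 5: indeg[1]->1; indeg[2]->0; indeg[3]->0 | ready=[2, 3] | order so far=[4, 0, 5]
  pop 2: indeg[1]->0 | ready=[1, 3] | order so far=[4, 0, 5, 2]
  pop 1: no out-edges | ready=[3] | order so far=[4, 0, 5, 2, 1]
  pop 3: no out-edges | ready=[] | order so far=[4, 0, 5, 2, 1, 3]
New canonical toposort: [4, 0, 5, 2, 1, 3]
Compare positions:
  Node 0: index 1 -> 1 (same)
  Node 1: index 3 -> 4 (moved)
  Node 2: index 4 -> 3 (moved)
  Node 3: index 5 -> 5 (same)
  Node 4: index 0 -> 0 (same)
  Node 5: index 2 -> 2 (same)
Nodes that changed position: 1 2

Answer: 1 2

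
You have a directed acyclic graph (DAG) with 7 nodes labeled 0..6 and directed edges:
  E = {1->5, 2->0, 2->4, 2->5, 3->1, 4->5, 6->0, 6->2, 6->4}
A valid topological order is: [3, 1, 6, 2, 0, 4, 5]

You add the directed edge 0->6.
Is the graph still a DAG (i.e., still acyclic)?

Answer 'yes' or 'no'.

Answer: no

Derivation:
Given toposort: [3, 1, 6, 2, 0, 4, 5]
Position of 0: index 4; position of 6: index 2
New edge 0->6: backward (u after v in old order)
Backward edge: old toposort is now invalid. Check if this creates a cycle.
Does 6 already reach 0? Reachable from 6: [0, 2, 4, 5, 6]. YES -> cycle!
Still a DAG? no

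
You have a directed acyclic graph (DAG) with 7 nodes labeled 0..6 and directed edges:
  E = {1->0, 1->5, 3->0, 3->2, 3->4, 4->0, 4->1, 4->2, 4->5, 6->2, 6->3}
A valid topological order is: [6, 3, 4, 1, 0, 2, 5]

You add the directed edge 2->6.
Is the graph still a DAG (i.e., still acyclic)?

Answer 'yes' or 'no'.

Given toposort: [6, 3, 4, 1, 0, 2, 5]
Position of 2: index 5; position of 6: index 0
New edge 2->6: backward (u after v in old order)
Backward edge: old toposort is now invalid. Check if this creates a cycle.
Does 6 already reach 2? Reachable from 6: [0, 1, 2, 3, 4, 5, 6]. YES -> cycle!
Still a DAG? no

Answer: no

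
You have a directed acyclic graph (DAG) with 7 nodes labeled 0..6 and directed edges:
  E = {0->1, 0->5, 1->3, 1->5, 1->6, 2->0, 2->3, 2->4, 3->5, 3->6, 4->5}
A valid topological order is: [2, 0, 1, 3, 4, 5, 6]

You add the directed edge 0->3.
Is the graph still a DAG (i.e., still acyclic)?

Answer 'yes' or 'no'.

Given toposort: [2, 0, 1, 3, 4, 5, 6]
Position of 0: index 1; position of 3: index 3
New edge 0->3: forward
Forward edge: respects the existing order. Still a DAG, same toposort still valid.
Still a DAG? yes

Answer: yes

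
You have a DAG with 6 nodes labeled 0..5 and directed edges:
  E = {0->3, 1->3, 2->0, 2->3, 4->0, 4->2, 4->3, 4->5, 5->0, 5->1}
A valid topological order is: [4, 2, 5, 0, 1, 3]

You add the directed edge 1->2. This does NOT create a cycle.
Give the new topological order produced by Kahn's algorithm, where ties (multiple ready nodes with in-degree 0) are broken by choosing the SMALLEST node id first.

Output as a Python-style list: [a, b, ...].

Old toposort: [4, 2, 5, 0, 1, 3]
Added edge: 1->2
Position of 1 (4) > position of 2 (1). Must reorder: 1 must now come before 2.
Run Kahn's algorithm (break ties by smallest node id):
  initial in-degrees: [3, 1, 2, 4, 0, 1]
  ready (indeg=0): [4]
  pop 4: indeg[0]->2; indeg[2]->1; indeg[3]->3; indeg[5]->0 | ready=[5] | order so far=[4]
  pop 5: indeg[0]->1; indeg[1]->0 | ready=[1] | order so far=[4, 5]
  pop 1: indeg[2]->0; indeg[3]->2 | ready=[2] | order so far=[4, 5, 1]
  pop 2: indeg[0]->0; indeg[3]->1 | ready=[0] | order so far=[4, 5, 1, 2]
  pop 0: indeg[3]->0 | ready=[3] | order so far=[4, 5, 1, 2, 0]
  pop 3: no out-edges | ready=[] | order so far=[4, 5, 1, 2, 0, 3]
  Result: [4, 5, 1, 2, 0, 3]

Answer: [4, 5, 1, 2, 0, 3]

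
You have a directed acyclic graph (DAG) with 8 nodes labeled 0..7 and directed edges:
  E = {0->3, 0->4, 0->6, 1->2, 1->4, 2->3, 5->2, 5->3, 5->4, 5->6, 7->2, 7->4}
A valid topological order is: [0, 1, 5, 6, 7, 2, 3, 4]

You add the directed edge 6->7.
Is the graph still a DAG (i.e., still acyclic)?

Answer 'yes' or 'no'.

Given toposort: [0, 1, 5, 6, 7, 2, 3, 4]
Position of 6: index 3; position of 7: index 4
New edge 6->7: forward
Forward edge: respects the existing order. Still a DAG, same toposort still valid.
Still a DAG? yes

Answer: yes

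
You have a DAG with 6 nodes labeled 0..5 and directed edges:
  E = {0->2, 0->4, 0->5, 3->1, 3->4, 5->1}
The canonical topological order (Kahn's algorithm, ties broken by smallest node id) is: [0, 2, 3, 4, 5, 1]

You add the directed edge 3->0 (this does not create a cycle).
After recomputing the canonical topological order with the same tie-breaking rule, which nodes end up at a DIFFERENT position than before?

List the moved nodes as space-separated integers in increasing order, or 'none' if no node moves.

Old toposort: [0, 2, 3, 4, 5, 1]
Added edge 3->0
Recompute Kahn (smallest-id tiebreak):
  initial in-degrees: [1, 2, 1, 0, 2, 1]
  ready (indeg=0): [3]
  pop 3: indeg[0]->0; indeg[1]->1; indeg[4]->1 | ready=[0] | order so far=[3]
  pop 0: indeg[2]->0; indeg[4]->0; indeg[5]->0 | ready=[2, 4, 5] | order so far=[3, 0]
  pop 2: no out-edges | ready=[4, 5] | order so far=[3, 0, 2]
  pop 4: no out-edges | ready=[5] | order so far=[3, 0, 2, 4]
  pop 5: indeg[1]->0 | ready=[1] | order so far=[3, 0, 2, 4, 5]
  pop 1: no out-edges | ready=[] | order so far=[3, 0, 2, 4, 5, 1]
New canonical toposort: [3, 0, 2, 4, 5, 1]
Compare positions:
  Node 0: index 0 -> 1 (moved)
  Node 1: index 5 -> 5 (same)
  Node 2: index 1 -> 2 (moved)
  Node 3: index 2 -> 0 (moved)
  Node 4: index 3 -> 3 (same)
  Node 5: index 4 -> 4 (same)
Nodes that changed position: 0 2 3

Answer: 0 2 3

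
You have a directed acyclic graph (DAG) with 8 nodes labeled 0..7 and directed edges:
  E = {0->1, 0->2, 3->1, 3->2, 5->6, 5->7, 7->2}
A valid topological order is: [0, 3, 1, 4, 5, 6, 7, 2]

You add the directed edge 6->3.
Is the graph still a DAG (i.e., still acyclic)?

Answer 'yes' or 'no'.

Answer: yes

Derivation:
Given toposort: [0, 3, 1, 4, 5, 6, 7, 2]
Position of 6: index 5; position of 3: index 1
New edge 6->3: backward (u after v in old order)
Backward edge: old toposort is now invalid. Check if this creates a cycle.
Does 3 already reach 6? Reachable from 3: [1, 2, 3]. NO -> still a DAG (reorder needed).
Still a DAG? yes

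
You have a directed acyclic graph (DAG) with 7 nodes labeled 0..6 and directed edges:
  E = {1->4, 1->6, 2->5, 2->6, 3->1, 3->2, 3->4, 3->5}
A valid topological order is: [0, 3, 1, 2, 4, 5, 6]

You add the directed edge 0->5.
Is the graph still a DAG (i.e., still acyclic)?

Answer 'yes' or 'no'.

Given toposort: [0, 3, 1, 2, 4, 5, 6]
Position of 0: index 0; position of 5: index 5
New edge 0->5: forward
Forward edge: respects the existing order. Still a DAG, same toposort still valid.
Still a DAG? yes

Answer: yes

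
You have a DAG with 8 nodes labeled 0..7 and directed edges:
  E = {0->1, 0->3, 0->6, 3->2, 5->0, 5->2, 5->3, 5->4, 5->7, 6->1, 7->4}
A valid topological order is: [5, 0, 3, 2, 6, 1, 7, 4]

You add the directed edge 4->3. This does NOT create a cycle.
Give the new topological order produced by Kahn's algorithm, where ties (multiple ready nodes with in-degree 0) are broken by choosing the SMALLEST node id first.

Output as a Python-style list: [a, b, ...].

Answer: [5, 0, 6, 1, 7, 4, 3, 2]

Derivation:
Old toposort: [5, 0, 3, 2, 6, 1, 7, 4]
Added edge: 4->3
Position of 4 (7) > position of 3 (2). Must reorder: 4 must now come before 3.
Run Kahn's algorithm (break ties by smallest node id):
  initial in-degrees: [1, 2, 2, 3, 2, 0, 1, 1]
  ready (indeg=0): [5]
  pop 5: indeg[0]->0; indeg[2]->1; indeg[3]->2; indeg[4]->1; indeg[7]->0 | ready=[0, 7] | order so far=[5]
  pop 0: indeg[1]->1; indeg[3]->1; indeg[6]->0 | ready=[6, 7] | order so far=[5, 0]
  pop 6: indeg[1]->0 | ready=[1, 7] | order so far=[5, 0, 6]
  pop 1: no out-edges | ready=[7] | order so far=[5, 0, 6, 1]
  pop 7: indeg[4]->0 | ready=[4] | order so far=[5, 0, 6, 1, 7]
  pop 4: indeg[3]->0 | ready=[3] | order so far=[5, 0, 6, 1, 7, 4]
  pop 3: indeg[2]->0 | ready=[2] | order so far=[5, 0, 6, 1, 7, 4, 3]
  pop 2: no out-edges | ready=[] | order so far=[5, 0, 6, 1, 7, 4, 3, 2]
  Result: [5, 0, 6, 1, 7, 4, 3, 2]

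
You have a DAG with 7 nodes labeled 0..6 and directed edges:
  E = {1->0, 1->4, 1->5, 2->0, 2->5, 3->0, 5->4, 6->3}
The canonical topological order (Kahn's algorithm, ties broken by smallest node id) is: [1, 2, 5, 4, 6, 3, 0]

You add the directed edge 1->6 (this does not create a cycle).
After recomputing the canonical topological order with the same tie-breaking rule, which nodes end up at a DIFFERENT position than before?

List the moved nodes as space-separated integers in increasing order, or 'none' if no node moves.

Answer: none

Derivation:
Old toposort: [1, 2, 5, 4, 6, 3, 0]
Added edge 1->6
Recompute Kahn (smallest-id tiebreak):
  initial in-degrees: [3, 0, 0, 1, 2, 2, 1]
  ready (indeg=0): [1, 2]
  pop 1: indeg[0]->2; indeg[4]->1; indeg[5]->1; indeg[6]->0 | ready=[2, 6] | order so far=[1]
  pop 2: indeg[0]->1; indeg[5]->0 | ready=[5, 6] | order so far=[1, 2]
  pop 5: indeg[4]->0 | ready=[4, 6] | order so far=[1, 2, 5]
  pop 4: no out-edges | ready=[6] | order so far=[1, 2, 5, 4]
  pop 6: indeg[3]->0 | ready=[3] | order so far=[1, 2, 5, 4, 6]
  pop 3: indeg[0]->0 | ready=[0] | order so far=[1, 2, 5, 4, 6, 3]
  pop 0: no out-edges | ready=[] | order so far=[1, 2, 5, 4, 6, 3, 0]
New canonical toposort: [1, 2, 5, 4, 6, 3, 0]
Compare positions:
  Node 0: index 6 -> 6 (same)
  Node 1: index 0 -> 0 (same)
  Node 2: index 1 -> 1 (same)
  Node 3: index 5 -> 5 (same)
  Node 4: index 3 -> 3 (same)
  Node 5: index 2 -> 2 (same)
  Node 6: index 4 -> 4 (same)
Nodes that changed position: none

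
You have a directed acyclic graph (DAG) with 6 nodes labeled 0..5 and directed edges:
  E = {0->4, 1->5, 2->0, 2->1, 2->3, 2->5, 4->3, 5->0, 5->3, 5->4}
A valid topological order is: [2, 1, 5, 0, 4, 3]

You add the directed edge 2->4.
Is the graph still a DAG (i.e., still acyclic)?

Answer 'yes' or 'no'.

Given toposort: [2, 1, 5, 0, 4, 3]
Position of 2: index 0; position of 4: index 4
New edge 2->4: forward
Forward edge: respects the existing order. Still a DAG, same toposort still valid.
Still a DAG? yes

Answer: yes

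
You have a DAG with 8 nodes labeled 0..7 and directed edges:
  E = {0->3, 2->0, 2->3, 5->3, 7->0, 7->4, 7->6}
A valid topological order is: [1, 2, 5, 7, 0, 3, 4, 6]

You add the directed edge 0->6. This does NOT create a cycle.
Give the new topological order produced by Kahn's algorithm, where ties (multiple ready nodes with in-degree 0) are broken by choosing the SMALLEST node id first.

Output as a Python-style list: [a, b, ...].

Old toposort: [1, 2, 5, 7, 0, 3, 4, 6]
Added edge: 0->6
Position of 0 (4) < position of 6 (7). Old order still valid.
Run Kahn's algorithm (break ties by smallest node id):
  initial in-degrees: [2, 0, 0, 3, 1, 0, 2, 0]
  ready (indeg=0): [1, 2, 5, 7]
  pop 1: no out-edges | ready=[2, 5, 7] | order so far=[1]
  pop 2: indeg[0]->1; indeg[3]->2 | ready=[5, 7] | order so far=[1, 2]
  pop 5: indeg[3]->1 | ready=[7] | order so far=[1, 2, 5]
  pop 7: indeg[0]->0; indeg[4]->0; indeg[6]->1 | ready=[0, 4] | order so far=[1, 2, 5, 7]
  pop 0: indeg[3]->0; indeg[6]->0 | ready=[3, 4, 6] | order so far=[1, 2, 5, 7, 0]
  pop 3: no out-edges | ready=[4, 6] | order so far=[1, 2, 5, 7, 0, 3]
  pop 4: no out-edges | ready=[6] | order so far=[1, 2, 5, 7, 0, 3, 4]
  pop 6: no out-edges | ready=[] | order so far=[1, 2, 5, 7, 0, 3, 4, 6]
  Result: [1, 2, 5, 7, 0, 3, 4, 6]

Answer: [1, 2, 5, 7, 0, 3, 4, 6]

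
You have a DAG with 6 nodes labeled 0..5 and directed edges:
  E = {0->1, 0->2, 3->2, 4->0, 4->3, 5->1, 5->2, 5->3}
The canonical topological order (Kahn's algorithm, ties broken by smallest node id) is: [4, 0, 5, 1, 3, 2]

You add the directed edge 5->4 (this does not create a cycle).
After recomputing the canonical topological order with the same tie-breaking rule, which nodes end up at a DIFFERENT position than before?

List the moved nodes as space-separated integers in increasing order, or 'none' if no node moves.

Old toposort: [4, 0, 5, 1, 3, 2]
Added edge 5->4
Recompute Kahn (smallest-id tiebreak):
  initial in-degrees: [1, 2, 3, 2, 1, 0]
  ready (indeg=0): [5]
  pop 5: indeg[1]->1; indeg[2]->2; indeg[3]->1; indeg[4]->0 | ready=[4] | order so far=[5]
  pop 4: indeg[0]->0; indeg[3]->0 | ready=[0, 3] | order so far=[5, 4]
  pop 0: indeg[1]->0; indeg[2]->1 | ready=[1, 3] | order so far=[5, 4, 0]
  pop 1: no out-edges | ready=[3] | order so far=[5, 4, 0, 1]
  pop 3: indeg[2]->0 | ready=[2] | order so far=[5, 4, 0, 1, 3]
  pop 2: no out-edges | ready=[] | order so far=[5, 4, 0, 1, 3, 2]
New canonical toposort: [5, 4, 0, 1, 3, 2]
Compare positions:
  Node 0: index 1 -> 2 (moved)
  Node 1: index 3 -> 3 (same)
  Node 2: index 5 -> 5 (same)
  Node 3: index 4 -> 4 (same)
  Node 4: index 0 -> 1 (moved)
  Node 5: index 2 -> 0 (moved)
Nodes that changed position: 0 4 5

Answer: 0 4 5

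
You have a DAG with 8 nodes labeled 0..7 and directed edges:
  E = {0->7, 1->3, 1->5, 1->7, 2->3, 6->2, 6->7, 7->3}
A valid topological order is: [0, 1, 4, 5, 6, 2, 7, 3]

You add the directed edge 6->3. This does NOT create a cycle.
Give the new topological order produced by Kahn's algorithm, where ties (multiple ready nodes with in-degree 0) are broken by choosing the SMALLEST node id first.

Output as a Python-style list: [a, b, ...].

Old toposort: [0, 1, 4, 5, 6, 2, 7, 3]
Added edge: 6->3
Position of 6 (4) < position of 3 (7). Old order still valid.
Run Kahn's algorithm (break ties by smallest node id):
  initial in-degrees: [0, 0, 1, 4, 0, 1, 0, 3]
  ready (indeg=0): [0, 1, 4, 6]
  pop 0: indeg[7]->2 | ready=[1, 4, 6] | order so far=[0]
  pop 1: indeg[3]->3; indeg[5]->0; indeg[7]->1 | ready=[4, 5, 6] | order so far=[0, 1]
  pop 4: no out-edges | ready=[5, 6] | order so far=[0, 1, 4]
  pop 5: no out-edges | ready=[6] | order so far=[0, 1, 4, 5]
  pop 6: indeg[2]->0; indeg[3]->2; indeg[7]->0 | ready=[2, 7] | order so far=[0, 1, 4, 5, 6]
  pop 2: indeg[3]->1 | ready=[7] | order so far=[0, 1, 4, 5, 6, 2]
  pop 7: indeg[3]->0 | ready=[3] | order so far=[0, 1, 4, 5, 6, 2, 7]
  pop 3: no out-edges | ready=[] | order so far=[0, 1, 4, 5, 6, 2, 7, 3]
  Result: [0, 1, 4, 5, 6, 2, 7, 3]

Answer: [0, 1, 4, 5, 6, 2, 7, 3]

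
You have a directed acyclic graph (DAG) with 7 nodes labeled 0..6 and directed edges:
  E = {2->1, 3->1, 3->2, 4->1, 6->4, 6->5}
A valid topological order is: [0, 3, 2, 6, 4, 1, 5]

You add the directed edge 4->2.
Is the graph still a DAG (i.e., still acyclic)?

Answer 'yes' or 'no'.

Given toposort: [0, 3, 2, 6, 4, 1, 5]
Position of 4: index 4; position of 2: index 2
New edge 4->2: backward (u after v in old order)
Backward edge: old toposort is now invalid. Check if this creates a cycle.
Does 2 already reach 4? Reachable from 2: [1, 2]. NO -> still a DAG (reorder needed).
Still a DAG? yes

Answer: yes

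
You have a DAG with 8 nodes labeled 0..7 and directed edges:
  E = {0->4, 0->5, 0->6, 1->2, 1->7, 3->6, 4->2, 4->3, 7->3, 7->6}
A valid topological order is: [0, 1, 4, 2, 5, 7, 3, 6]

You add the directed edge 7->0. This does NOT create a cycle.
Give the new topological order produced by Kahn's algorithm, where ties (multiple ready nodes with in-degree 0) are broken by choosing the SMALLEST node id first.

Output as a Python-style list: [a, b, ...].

Old toposort: [0, 1, 4, 2, 5, 7, 3, 6]
Added edge: 7->0
Position of 7 (5) > position of 0 (0). Must reorder: 7 must now come before 0.
Run Kahn's algorithm (break ties by smallest node id):
  initial in-degrees: [1, 0, 2, 2, 1, 1, 3, 1]
  ready (indeg=0): [1]
  pop 1: indeg[2]->1; indeg[7]->0 | ready=[7] | order so far=[1]
  pop 7: indeg[0]->0; indeg[3]->1; indeg[6]->2 | ready=[0] | order so far=[1, 7]
  pop 0: indeg[4]->0; indeg[5]->0; indeg[6]->1 | ready=[4, 5] | order so far=[1, 7, 0]
  pop 4: indeg[2]->0; indeg[3]->0 | ready=[2, 3, 5] | order so far=[1, 7, 0, 4]
  pop 2: no out-edges | ready=[3, 5] | order so far=[1, 7, 0, 4, 2]
  pop 3: indeg[6]->0 | ready=[5, 6] | order so far=[1, 7, 0, 4, 2, 3]
  pop 5: no out-edges | ready=[6] | order so far=[1, 7, 0, 4, 2, 3, 5]
  pop 6: no out-edges | ready=[] | order so far=[1, 7, 0, 4, 2, 3, 5, 6]
  Result: [1, 7, 0, 4, 2, 3, 5, 6]

Answer: [1, 7, 0, 4, 2, 3, 5, 6]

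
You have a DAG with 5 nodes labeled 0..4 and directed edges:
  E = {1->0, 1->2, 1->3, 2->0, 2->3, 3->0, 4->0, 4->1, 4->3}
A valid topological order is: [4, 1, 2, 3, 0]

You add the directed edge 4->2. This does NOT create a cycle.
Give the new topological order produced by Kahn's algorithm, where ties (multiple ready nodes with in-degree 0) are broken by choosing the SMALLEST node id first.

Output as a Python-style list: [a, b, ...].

Answer: [4, 1, 2, 3, 0]

Derivation:
Old toposort: [4, 1, 2, 3, 0]
Added edge: 4->2
Position of 4 (0) < position of 2 (2). Old order still valid.
Run Kahn's algorithm (break ties by smallest node id):
  initial in-degrees: [4, 1, 2, 3, 0]
  ready (indeg=0): [4]
  pop 4: indeg[0]->3; indeg[1]->0; indeg[2]->1; indeg[3]->2 | ready=[1] | order so far=[4]
  pop 1: indeg[0]->2; indeg[2]->0; indeg[3]->1 | ready=[2] | order so far=[4, 1]
  pop 2: indeg[0]->1; indeg[3]->0 | ready=[3] | order so far=[4, 1, 2]
  pop 3: indeg[0]->0 | ready=[0] | order so far=[4, 1, 2, 3]
  pop 0: no out-edges | ready=[] | order so far=[4, 1, 2, 3, 0]
  Result: [4, 1, 2, 3, 0]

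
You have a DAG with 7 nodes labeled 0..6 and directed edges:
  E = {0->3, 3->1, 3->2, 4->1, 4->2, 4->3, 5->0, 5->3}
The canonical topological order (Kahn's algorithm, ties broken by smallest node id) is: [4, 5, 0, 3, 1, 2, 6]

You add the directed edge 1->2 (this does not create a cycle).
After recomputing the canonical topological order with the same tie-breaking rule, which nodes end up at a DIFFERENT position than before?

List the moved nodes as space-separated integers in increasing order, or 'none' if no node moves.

Old toposort: [4, 5, 0, 3, 1, 2, 6]
Added edge 1->2
Recompute Kahn (smallest-id tiebreak):
  initial in-degrees: [1, 2, 3, 3, 0, 0, 0]
  ready (indeg=0): [4, 5, 6]
  pop 4: indeg[1]->1; indeg[2]->2; indeg[3]->2 | ready=[5, 6] | order so far=[4]
  pop 5: indeg[0]->0; indeg[3]->1 | ready=[0, 6] | order so far=[4, 5]
  pop 0: indeg[3]->0 | ready=[3, 6] | order so far=[4, 5, 0]
  pop 3: indeg[1]->0; indeg[2]->1 | ready=[1, 6] | order so far=[4, 5, 0, 3]
  pop 1: indeg[2]->0 | ready=[2, 6] | order so far=[4, 5, 0, 3, 1]
  pop 2: no out-edges | ready=[6] | order so far=[4, 5, 0, 3, 1, 2]
  pop 6: no out-edges | ready=[] | order so far=[4, 5, 0, 3, 1, 2, 6]
New canonical toposort: [4, 5, 0, 3, 1, 2, 6]
Compare positions:
  Node 0: index 2 -> 2 (same)
  Node 1: index 4 -> 4 (same)
  Node 2: index 5 -> 5 (same)
  Node 3: index 3 -> 3 (same)
  Node 4: index 0 -> 0 (same)
  Node 5: index 1 -> 1 (same)
  Node 6: index 6 -> 6 (same)
Nodes that changed position: none

Answer: none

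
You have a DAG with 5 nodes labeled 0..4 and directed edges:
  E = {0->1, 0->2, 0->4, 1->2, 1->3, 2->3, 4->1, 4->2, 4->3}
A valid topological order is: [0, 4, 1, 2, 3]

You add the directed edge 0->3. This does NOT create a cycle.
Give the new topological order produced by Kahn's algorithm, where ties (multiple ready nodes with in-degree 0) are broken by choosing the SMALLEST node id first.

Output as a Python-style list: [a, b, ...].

Answer: [0, 4, 1, 2, 3]

Derivation:
Old toposort: [0, 4, 1, 2, 3]
Added edge: 0->3
Position of 0 (0) < position of 3 (4). Old order still valid.
Run Kahn's algorithm (break ties by smallest node id):
  initial in-degrees: [0, 2, 3, 4, 1]
  ready (indeg=0): [0]
  pop 0: indeg[1]->1; indeg[2]->2; indeg[3]->3; indeg[4]->0 | ready=[4] | order so far=[0]
  pop 4: indeg[1]->0; indeg[2]->1; indeg[3]->2 | ready=[1] | order so far=[0, 4]
  pop 1: indeg[2]->0; indeg[3]->1 | ready=[2] | order so far=[0, 4, 1]
  pop 2: indeg[3]->0 | ready=[3] | order so far=[0, 4, 1, 2]
  pop 3: no out-edges | ready=[] | order so far=[0, 4, 1, 2, 3]
  Result: [0, 4, 1, 2, 3]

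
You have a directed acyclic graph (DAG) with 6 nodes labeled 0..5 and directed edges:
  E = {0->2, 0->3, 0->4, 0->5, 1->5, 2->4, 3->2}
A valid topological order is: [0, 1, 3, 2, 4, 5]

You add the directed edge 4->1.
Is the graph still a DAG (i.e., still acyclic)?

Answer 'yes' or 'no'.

Given toposort: [0, 1, 3, 2, 4, 5]
Position of 4: index 4; position of 1: index 1
New edge 4->1: backward (u after v in old order)
Backward edge: old toposort is now invalid. Check if this creates a cycle.
Does 1 already reach 4? Reachable from 1: [1, 5]. NO -> still a DAG (reorder needed).
Still a DAG? yes

Answer: yes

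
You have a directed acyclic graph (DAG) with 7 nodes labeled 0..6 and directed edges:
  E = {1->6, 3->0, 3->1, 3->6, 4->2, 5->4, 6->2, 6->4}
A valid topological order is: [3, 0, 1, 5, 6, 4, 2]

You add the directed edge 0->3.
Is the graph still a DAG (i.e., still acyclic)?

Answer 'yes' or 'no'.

Given toposort: [3, 0, 1, 5, 6, 4, 2]
Position of 0: index 1; position of 3: index 0
New edge 0->3: backward (u after v in old order)
Backward edge: old toposort is now invalid. Check if this creates a cycle.
Does 3 already reach 0? Reachable from 3: [0, 1, 2, 3, 4, 6]. YES -> cycle!
Still a DAG? no

Answer: no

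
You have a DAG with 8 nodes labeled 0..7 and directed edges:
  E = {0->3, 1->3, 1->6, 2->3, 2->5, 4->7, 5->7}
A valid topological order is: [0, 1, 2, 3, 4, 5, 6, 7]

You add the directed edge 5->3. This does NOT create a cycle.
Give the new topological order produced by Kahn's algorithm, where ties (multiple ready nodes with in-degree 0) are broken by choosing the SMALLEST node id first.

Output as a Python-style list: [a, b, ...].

Answer: [0, 1, 2, 4, 5, 3, 6, 7]

Derivation:
Old toposort: [0, 1, 2, 3, 4, 5, 6, 7]
Added edge: 5->3
Position of 5 (5) > position of 3 (3). Must reorder: 5 must now come before 3.
Run Kahn's algorithm (break ties by smallest node id):
  initial in-degrees: [0, 0, 0, 4, 0, 1, 1, 2]
  ready (indeg=0): [0, 1, 2, 4]
  pop 0: indeg[3]->3 | ready=[1, 2, 4] | order so far=[0]
  pop 1: indeg[3]->2; indeg[6]->0 | ready=[2, 4, 6] | order so far=[0, 1]
  pop 2: indeg[3]->1; indeg[5]->0 | ready=[4, 5, 6] | order so far=[0, 1, 2]
  pop 4: indeg[7]->1 | ready=[5, 6] | order so far=[0, 1, 2, 4]
  pop 5: indeg[3]->0; indeg[7]->0 | ready=[3, 6, 7] | order so far=[0, 1, 2, 4, 5]
  pop 3: no out-edges | ready=[6, 7] | order so far=[0, 1, 2, 4, 5, 3]
  pop 6: no out-edges | ready=[7] | order so far=[0, 1, 2, 4, 5, 3, 6]
  pop 7: no out-edges | ready=[] | order so far=[0, 1, 2, 4, 5, 3, 6, 7]
  Result: [0, 1, 2, 4, 5, 3, 6, 7]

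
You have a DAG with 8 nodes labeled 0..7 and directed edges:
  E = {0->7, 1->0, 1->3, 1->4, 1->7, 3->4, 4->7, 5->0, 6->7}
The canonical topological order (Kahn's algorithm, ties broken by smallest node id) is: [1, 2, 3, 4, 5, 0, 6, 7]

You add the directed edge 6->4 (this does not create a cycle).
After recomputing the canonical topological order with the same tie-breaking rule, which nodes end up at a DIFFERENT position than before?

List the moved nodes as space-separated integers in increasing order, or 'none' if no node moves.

Old toposort: [1, 2, 3, 4, 5, 0, 6, 7]
Added edge 6->4
Recompute Kahn (smallest-id tiebreak):
  initial in-degrees: [2, 0, 0, 1, 3, 0, 0, 4]
  ready (indeg=0): [1, 2, 5, 6]
  pop 1: indeg[0]->1; indeg[3]->0; indeg[4]->2; indeg[7]->3 | ready=[2, 3, 5, 6] | order so far=[1]
  pop 2: no out-edges | ready=[3, 5, 6] | order so far=[1, 2]
  pop 3: indeg[4]->1 | ready=[5, 6] | order so far=[1, 2, 3]
  pop 5: indeg[0]->0 | ready=[0, 6] | order so far=[1, 2, 3, 5]
  pop 0: indeg[7]->2 | ready=[6] | order so far=[1, 2, 3, 5, 0]
  pop 6: indeg[4]->0; indeg[7]->1 | ready=[4] | order so far=[1, 2, 3, 5, 0, 6]
  pop 4: indeg[7]->0 | ready=[7] | order so far=[1, 2, 3, 5, 0, 6, 4]
  pop 7: no out-edges | ready=[] | order so far=[1, 2, 3, 5, 0, 6, 4, 7]
New canonical toposort: [1, 2, 3, 5, 0, 6, 4, 7]
Compare positions:
  Node 0: index 5 -> 4 (moved)
  Node 1: index 0 -> 0 (same)
  Node 2: index 1 -> 1 (same)
  Node 3: index 2 -> 2 (same)
  Node 4: index 3 -> 6 (moved)
  Node 5: index 4 -> 3 (moved)
  Node 6: index 6 -> 5 (moved)
  Node 7: index 7 -> 7 (same)
Nodes that changed position: 0 4 5 6

Answer: 0 4 5 6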